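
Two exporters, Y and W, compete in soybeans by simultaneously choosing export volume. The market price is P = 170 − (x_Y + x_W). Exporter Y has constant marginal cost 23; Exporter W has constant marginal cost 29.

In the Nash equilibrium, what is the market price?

Exporter Y's profit: π = x_Y(170 − (x_Y + x_W)) − 23x_Y.
∂π/∂x_Y = 147 − 2x_Y − x_W = 0, so x_Y = 73.5 − 0.5x_W.
By the same steps for W: x_W = 70.5 − 0.5x_Y.
Substituting the second reaction function into the first: x_Y = 73.5 − 0.5(70.5 − 0.5x_Y), which gives 0.75x_Y = 38.25 ⇒ x_Y = 51.
Then x_W = 70.5 − 0.5·51 = 45.
Equilibrium price: P = 170 − 96 = 74.

74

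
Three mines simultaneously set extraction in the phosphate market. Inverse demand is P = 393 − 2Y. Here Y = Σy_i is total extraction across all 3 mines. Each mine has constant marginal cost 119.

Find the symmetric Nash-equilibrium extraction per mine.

34.25

A representative mine's profit is π_i = y_i(393 − 2Y) − 119y_i, with Y = y_i + Σ_{j≠i} y_j.
First-order condition: 274 − 4y_i − 2Σ_{j≠i} y_j = 0.
In a symmetric equilibrium every mine chooses the same y, so Σ_{j≠i} y_j = 2y. The condition becomes 274 − 8y = 0, giving y = 274/8 = 34.25.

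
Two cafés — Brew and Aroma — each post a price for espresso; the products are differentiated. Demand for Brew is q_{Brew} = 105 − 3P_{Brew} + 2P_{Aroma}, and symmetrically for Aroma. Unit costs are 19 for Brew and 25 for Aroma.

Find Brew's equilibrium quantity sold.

67.875

Brew's profit: π = (P_{Brew} − 19)(105 − 3P_{Brew} + 2P_{Aroma}).
∂π/∂P_{Brew} = 162 − 6P_{Brew} + 2P_{Aroma} = 0 ⇒ P_{Brew} = 27 + (1/3)P_{Aroma}.
Similarly P_{Aroma} = 30 + (1/3)P_{Brew}.
Substituting the second reaction function into the first: P_{Brew} = 27 + (1/3)(30 + (1/3)P_{Brew}), which gives (8/9)P_{Brew} = 37 ⇒ P_{Brew} = 41.625.
Then P_{Aroma} = 30 + (1/3)·41.625 = 43.875.
q_{Brew} = 105 − 3·41.625 + 2·43.875 = 67.875.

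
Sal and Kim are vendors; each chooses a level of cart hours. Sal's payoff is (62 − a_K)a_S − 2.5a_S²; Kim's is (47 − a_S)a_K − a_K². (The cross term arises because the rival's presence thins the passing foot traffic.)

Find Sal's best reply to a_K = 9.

10.6

Expanding Sal's payoff: 62a_S − a_Ka_S − 2.5a_S².
∂π/∂a_S = 62 − a_K − 5a_S = 0, so a_S = 12.4 − 0.2a_K.
At a_K = 9: a_S = 12.4 − 0.2·9 = 10.6.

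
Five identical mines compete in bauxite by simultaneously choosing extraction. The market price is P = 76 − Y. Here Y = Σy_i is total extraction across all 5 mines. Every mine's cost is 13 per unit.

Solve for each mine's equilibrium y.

10.5

A representative mine's profit is π_i = y_i(76 − Y) − 13y_i, with Y = y_i + Σ_{j≠i} y_j.
First-order condition: 63 − 2y_i − Σ_{j≠i} y_j = 0.
In a symmetric equilibrium every mine chooses the same y, so Σ_{j≠i} y_j = 4y. The condition becomes 63 − 6y = 0, giving y = 63/6 = 10.5.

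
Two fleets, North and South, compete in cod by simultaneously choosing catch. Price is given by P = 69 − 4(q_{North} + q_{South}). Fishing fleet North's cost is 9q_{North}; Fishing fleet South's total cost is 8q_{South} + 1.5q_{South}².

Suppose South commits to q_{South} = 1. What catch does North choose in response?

Fishing fleet North's profit: π = q_{North}(69 − 4(q_{North} + q_{South})) − 9q_{North}.
∂π/∂q_{North} = 60 − 8q_{North} − 4q_{South} = 0, so q_{North} = 7.5 − 0.5q_{South}.
At q_{South} = 1: q_{North} = 7.5 − 0.5·1 = 7.

7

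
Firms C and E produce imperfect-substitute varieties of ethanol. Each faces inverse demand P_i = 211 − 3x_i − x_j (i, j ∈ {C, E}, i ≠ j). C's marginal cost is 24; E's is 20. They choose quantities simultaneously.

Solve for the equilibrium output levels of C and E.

26.6, 27.4

Firm C's profit: π = x_C(211 − 3x_C − x_E) − 24x_C.
∂π/∂x_C = 187 − 6x_C − x_E = 0 ⇒ x_C = 187/6 − (1/6)x_E.
Similarly x_E = 191/6 − (1/6)x_C.
Solving the two reaction functions simultaneously: (1 − (−1/6)(−1/6))x_C = 187/6 − (1/6)·(191/6), so (35/36)x_C = 931/36 and x_C = 26.6.
Then x_E = 191/6 − (1/6)·26.6 = 27.4.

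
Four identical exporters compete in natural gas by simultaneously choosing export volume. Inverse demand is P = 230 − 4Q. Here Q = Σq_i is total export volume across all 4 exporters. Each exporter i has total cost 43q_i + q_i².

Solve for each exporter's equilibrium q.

A representative exporter's profit is π_i = q_i(230 − 4Q) − 43q_i − q_i², with Q = q_i + Σ_{j≠i} q_j.
First-order condition: 187 − 10q_i − 4Σ_{j≠i} q_j = 0.
With identical exporters, set every q_j = q: then 187 − 10q − 12q = 0, i.e. q = 187/22 = 8.5.

8.5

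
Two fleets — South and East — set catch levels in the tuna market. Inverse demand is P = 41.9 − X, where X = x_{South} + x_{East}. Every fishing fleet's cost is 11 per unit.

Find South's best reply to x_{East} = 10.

Fishing fleet South's profit: π = x_{South}(41.9 − (x_{South} + x_{East})) − 11x_{South}.
∂π/∂x_{South} = 30.9 − 2x_{South} − x_{East} = 0, so x_{South} = 15.45 − 0.5x_{East}.
At x_{East} = 10: x_{South} = 15.45 − 0.5·10 = 10.45.

10.45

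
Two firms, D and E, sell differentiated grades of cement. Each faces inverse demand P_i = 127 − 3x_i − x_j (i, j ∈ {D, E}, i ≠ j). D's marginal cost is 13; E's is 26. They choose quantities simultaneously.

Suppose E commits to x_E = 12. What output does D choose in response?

Firm D's profit: π = x_D(127 − 3x_D − x_E) − 13x_D.
∂π/∂x_D = 114 − 6x_D − x_E = 0 ⇒ x_D = 19 − (1/6)x_E.
At x_E = 12: x_D = 19 − (1/6)·12 = 17.

17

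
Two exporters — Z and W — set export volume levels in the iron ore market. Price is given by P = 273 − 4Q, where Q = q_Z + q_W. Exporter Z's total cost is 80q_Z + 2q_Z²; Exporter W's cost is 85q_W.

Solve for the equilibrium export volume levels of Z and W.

Exporter Z's profit: π = q_Z(273 − 4(q_Z + q_W)) − 80q_Z − 2q_Z².
∂π/∂q_Z = 193 − 12q_Z − 4q_W = 0, so q_Z = 193/12 − (1/3)q_W.
For W: ∂π/∂q_W = 188 − 8q_W − 4q_Z = 0 ⇒ q_W = 23.5 − 0.5q_Z.
Solving the two reaction functions simultaneously: (1 − (−1/3)(−0.5))q_Z = 193/12 − (1/3)·23.5, so (5/6)q_Z = 8.25 and q_Z = 9.9.
Then q_W = 23.5 − 0.5·9.9 = 18.55.

9.9, 18.55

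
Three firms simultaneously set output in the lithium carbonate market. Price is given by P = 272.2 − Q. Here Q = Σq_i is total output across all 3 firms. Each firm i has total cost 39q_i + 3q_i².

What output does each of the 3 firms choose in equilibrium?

23.32

A representative firm's profit is π_i = q_i(272.2 − Q) − 39q_i − 3q_i², with Q = q_i + Σ_{j≠i} q_j.
First-order condition: 233.2 − 8q_i − Σ_{j≠i} q_j = 0.
Imposing symmetry (q_j = q for all j) turns Σ_{j≠i} q_j into 2q, so 233.2 = 10q and q = 23.32.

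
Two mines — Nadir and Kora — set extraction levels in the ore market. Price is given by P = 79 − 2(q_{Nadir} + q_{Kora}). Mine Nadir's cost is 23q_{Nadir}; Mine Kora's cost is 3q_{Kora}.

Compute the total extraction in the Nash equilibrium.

Mine Nadir's profit: π = q_{Nadir}(79 − 2(q_{Nadir} + q_{Kora})) − 23q_{Nadir}.
∂π/∂q_{Nadir} = 56 − 4q_{Nadir} − 2q_{Kora} = 0, so q_{Nadir} = 14 − 0.5q_{Kora}.
By the same steps for Kora: q_{Kora} = 19 − 0.5q_{Nadir}.
Substituting the second reaction function into the first: q_{Nadir} = 14 − 0.5(19 − 0.5q_{Nadir}), which gives 0.75q_{Nadir} = 4.5 ⇒ q_{Nadir} = 6.
Then q_{Kora} = 19 − 0.5·6 = 16.
Total extraction: 6 + 16 = 22.

22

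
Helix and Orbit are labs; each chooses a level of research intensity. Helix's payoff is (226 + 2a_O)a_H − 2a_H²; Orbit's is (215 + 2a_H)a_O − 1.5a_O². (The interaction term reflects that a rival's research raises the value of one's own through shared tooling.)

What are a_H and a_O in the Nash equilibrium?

138.5, 164

Expanding Helix's payoff: 226a_H + 2a_Oa_H − 2a_H².
∂π/∂a_H = 226 + 2a_O − 4a_H = 0, so a_H = 56.5 + 0.5a_O.
Likewise for Orbit: a_O = 215/3 + (2/3)a_H.
Solving the two reaction functions simultaneously: (1 − (0.5)(2/3))a_H = 56.5 + 0.5·(215/3), so (2/3)a_H = 277/3 and a_H = 138.5.
Then a_O = 215/3 + (2/3)·138.5 = 164.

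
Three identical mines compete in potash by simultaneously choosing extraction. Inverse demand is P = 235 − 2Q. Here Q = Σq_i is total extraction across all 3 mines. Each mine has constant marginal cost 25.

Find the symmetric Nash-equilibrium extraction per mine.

26.25

A representative mine's profit is π_i = q_i(235 − 2Q) − 25q_i, with Q = q_i + Σ_{j≠i} q_j.
First-order condition: 210 − 4q_i − 2Σ_{j≠i} q_j = 0.
With identical mines, set every q_j = q: then 210 − 4q − 4q = 0, i.e. q = 210/8 = 26.25.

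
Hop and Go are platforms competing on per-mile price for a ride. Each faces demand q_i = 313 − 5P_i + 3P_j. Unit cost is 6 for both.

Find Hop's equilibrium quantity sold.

215

Hop's profit: π = (P_{Hop} − 6)(313 − 5P_{Hop} + 3P_{Go}).
∂π/∂P_{Hop} = 343 − 10P_{Hop} + 3P_{Go} = 0 ⇒ P_{Hop} = 34.3 + 0.3P_{Go}.
Setting P_{Hop} = P_{Go} in the reaction function: P_{Hop} = 34.3 + 0.3P_{Hop}, so P_{Hop} = 34.3 / 0.7 = 49.
q_{Hop} = 313 − 5·49 + 3·49 = 215.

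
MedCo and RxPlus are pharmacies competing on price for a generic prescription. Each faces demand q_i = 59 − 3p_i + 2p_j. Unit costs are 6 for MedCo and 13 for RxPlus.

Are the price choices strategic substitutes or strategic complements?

strategic complements

MedCo's profit: π = (p_{MedCo} − 6)(59 − 3p_{MedCo} + 2p_{RxPlus}).
∂π/∂p_{MedCo} = 77 − 6p_{MedCo} + 2p_{RxPlus} = 0 ⇒ p_{MedCo} = 77/6 + (1/3)p_{RxPlus}.
The best-response slope dp_{MedCo}/dp_{RxPlus} = 1/3 > 0: the reaction function is upward-sloping, so the choices are strategic complements.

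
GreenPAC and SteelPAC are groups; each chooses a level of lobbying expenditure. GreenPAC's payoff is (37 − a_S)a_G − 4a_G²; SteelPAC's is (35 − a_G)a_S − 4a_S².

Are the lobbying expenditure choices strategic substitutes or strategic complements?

strategic substitutes

Expanding GreenPAC's payoff: 37a_G − a_Sa_G − 4a_G².
∂π/∂a_G = 37 − a_S − 8a_G = 0, so a_G = 4.625 − 0.125a_S.
The best-response slope da_G/da_S = −0.125 < 0: the reaction function is downward-sloping, so the choices are strategic substitutes.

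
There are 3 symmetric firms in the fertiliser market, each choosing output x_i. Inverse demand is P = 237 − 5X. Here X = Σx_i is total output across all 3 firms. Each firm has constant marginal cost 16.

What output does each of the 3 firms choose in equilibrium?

11.05

A representative firm's profit is π_i = x_i(237 − 5X) − 16x_i, with X = x_i + Σ_{j≠i} x_j.
First-order condition: 221 − 10x_i − 5Σ_{j≠i} x_j = 0.
Imposing symmetry (x_j = x for all j) turns Σ_{j≠i} x_j into 2x, so 221 = 20x and x = 11.05.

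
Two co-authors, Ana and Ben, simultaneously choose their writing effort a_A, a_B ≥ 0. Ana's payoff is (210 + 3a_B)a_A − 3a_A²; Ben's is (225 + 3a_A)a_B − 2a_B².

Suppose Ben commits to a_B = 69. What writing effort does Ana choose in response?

69.5

Expanding Ana's payoff: 210a_A + 3a_Ba_A − 3a_A².
∂π/∂a_A = 210 + 3a_B − 6a_A = 0, so a_A = 35 + 0.5a_B.
At a_B = 69: a_A = 35 + 0.5·69 = 69.5.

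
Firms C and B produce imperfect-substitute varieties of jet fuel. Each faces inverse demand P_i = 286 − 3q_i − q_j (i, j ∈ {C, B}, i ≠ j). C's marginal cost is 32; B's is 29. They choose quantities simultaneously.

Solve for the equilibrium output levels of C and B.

Firm C's profit: π = q_C(286 − 3q_C − q_B) − 32q_C.
∂π/∂q_C = 254 − 6q_C − q_B = 0 ⇒ q_C = 127/3 − (1/6)q_B.
Similarly q_B = 257/6 − (1/6)q_C.
Substituting the second reaction function into the first: q_C = 127/3 − (1/6)(257/6 − (1/6)q_C), which gives (35/36)q_C = 1267/36 ⇒ q_C = 36.2.
Then q_B = 257/6 − (1/6)·36.2 = 36.8.

36.2, 36.8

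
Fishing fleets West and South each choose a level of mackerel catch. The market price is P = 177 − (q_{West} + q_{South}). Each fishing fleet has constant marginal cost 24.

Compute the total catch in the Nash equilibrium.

102

Fishing fleet West's profit: π = q_{West}(177 − (q_{West} + q_{South})) − 24q_{West}.
∂π/∂q_{West} = 153 − 2q_{West} − q_{South} = 0, so q_{West} = 76.5 − 0.5q_{South}.
By symmetry q_{South} = q_{West}; substituting into the reaction function, 1.5q_{West} = 76.5 and q_{West} = 51.
Total catch: 51 + 51 = 102.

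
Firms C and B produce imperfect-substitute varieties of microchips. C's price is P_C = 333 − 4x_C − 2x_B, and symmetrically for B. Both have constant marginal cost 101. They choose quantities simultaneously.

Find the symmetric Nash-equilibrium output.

Firm C's profit: π = x_C(333 − 4x_C − 2x_B) − 101x_C.
∂π/∂x_C = 232 − 8x_C − 2x_B = 0 ⇒ x_C = 29 − 0.25x_B.
By symmetry x_B = x_C; substituting into the reaction function, 1.25x_C = 29 and x_C = 23.2.

23.2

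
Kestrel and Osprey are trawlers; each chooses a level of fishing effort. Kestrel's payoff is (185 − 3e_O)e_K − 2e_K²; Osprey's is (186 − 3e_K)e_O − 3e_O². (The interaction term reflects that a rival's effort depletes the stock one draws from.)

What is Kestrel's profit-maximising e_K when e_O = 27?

Expanding Kestrel's payoff: 185e_K − 3e_Oe_K − 2e_K².
∂π/∂e_K = 185 − 3e_O − 4e_K = 0, so e_K = 46.25 − 0.75e_O.
At e_O = 27: e_K = 46.25 − 0.75·27 = 26.

26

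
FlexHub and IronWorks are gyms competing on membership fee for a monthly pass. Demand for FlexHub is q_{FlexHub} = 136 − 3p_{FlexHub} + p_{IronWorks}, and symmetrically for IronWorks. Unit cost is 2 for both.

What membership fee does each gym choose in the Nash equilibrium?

28.4

FlexHub's profit: π = (p_{FlexHub} − 2)(136 − 3p_{FlexHub} + p_{IronWorks}).
∂π/∂p_{FlexHub} = 142 − 6p_{FlexHub} + p_{IronWorks} = 0 ⇒ p_{FlexHub} = 71/3 + (1/6)p_{IronWorks}.
The game is symmetric, so in equilibrium p_{IronWorks} = p_{FlexHub}: the reaction function gives (5/6)p_{FlexHub} = 71/3, hence p_{FlexHub} = 28.4.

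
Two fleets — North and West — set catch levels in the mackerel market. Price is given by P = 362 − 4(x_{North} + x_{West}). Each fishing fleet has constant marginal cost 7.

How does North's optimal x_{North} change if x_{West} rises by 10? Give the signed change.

-5

Fishing fleet North's profit: π = x_{North}(362 − 4(x_{North} + x_{West})) − 7x_{North}.
∂π/∂x_{North} = 355 − 8x_{North} − 4x_{West} = 0, so x_{North} = 44.375 − 0.5x_{West}.
The reaction-function slope is −0.5, so a 10-unit rise in x_{West} moves x_{North} by −0.5 × 10 = −5. North's best response falls — the actions are strategic substitutes.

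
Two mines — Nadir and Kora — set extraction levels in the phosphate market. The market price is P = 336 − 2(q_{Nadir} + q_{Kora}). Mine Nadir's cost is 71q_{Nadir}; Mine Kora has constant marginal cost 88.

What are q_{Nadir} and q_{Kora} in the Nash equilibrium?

47, 38.5

Mine Nadir's profit: π = q_{Nadir}(336 − 2(q_{Nadir} + q_{Kora})) − 71q_{Nadir}.
∂π/∂q_{Nadir} = 265 − 4q_{Nadir} − 2q_{Kora} = 0, so q_{Nadir} = 66.25 − 0.5q_{Kora}.
By the same steps for Kora: q_{Kora} = 62 − 0.5q_{Nadir}.
Substituting the second reaction function into the first: q_{Nadir} = 66.25 − 0.5(62 − 0.5q_{Nadir}), which gives 0.75q_{Nadir} = 35.25 ⇒ q_{Nadir} = 47.
Then q_{Kora} = 62 − 0.5·47 = 38.5.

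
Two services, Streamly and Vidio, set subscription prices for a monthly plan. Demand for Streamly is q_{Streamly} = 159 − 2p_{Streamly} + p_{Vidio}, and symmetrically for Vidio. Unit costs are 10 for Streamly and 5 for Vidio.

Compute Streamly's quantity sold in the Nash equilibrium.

Streamly's profit: π = (p_{Streamly} − 10)(159 − 2p_{Streamly} + p_{Vidio}).
∂π/∂p_{Streamly} = 179 − 4p_{Streamly} + p_{Vidio} = 0 ⇒ p_{Streamly} = 44.75 + 0.25p_{Vidio}.
Similarly p_{Vidio} = 42.25 + 0.25p_{Streamly}.
Plugging p_{Vidio} into Streamly's best response: p_{Streamly} = 44.75 + 0.25(42.25 + 0.25p_{Streamly}) ⇒ 0.9375p_{Streamly} = 55.3125, so p_{Streamly} = 59.
Then p_{Vidio} = 42.25 + 0.25·59 = 57.
q_{Streamly} = 159 − 2·59 + 57 = 98.

98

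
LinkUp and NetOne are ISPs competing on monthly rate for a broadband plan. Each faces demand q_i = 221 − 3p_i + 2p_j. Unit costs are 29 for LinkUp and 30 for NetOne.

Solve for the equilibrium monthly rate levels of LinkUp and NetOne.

77.1875, 77.5625

LinkUp's profit: π = (p_{LinkUp} − 29)(221 − 3p_{LinkUp} + 2p_{NetOne}).
∂π/∂p_{LinkUp} = 308 − 6p_{LinkUp} + 2p_{NetOne} = 0 ⇒ p_{LinkUp} = 154/3 + (1/3)p_{NetOne}.
Similarly p_{NetOne} = 311/6 + (1/3)p_{LinkUp}.
Substituting the second reaction function into the first: p_{LinkUp} = 154/3 + (1/3)(311/6 + (1/3)p_{LinkUp}), which gives (8/9)p_{LinkUp} = 1235/18 ⇒ p_{LinkUp} = 77.1875.
Then p_{NetOne} = 311/6 + (1/3)·77.1875 = 77.5625.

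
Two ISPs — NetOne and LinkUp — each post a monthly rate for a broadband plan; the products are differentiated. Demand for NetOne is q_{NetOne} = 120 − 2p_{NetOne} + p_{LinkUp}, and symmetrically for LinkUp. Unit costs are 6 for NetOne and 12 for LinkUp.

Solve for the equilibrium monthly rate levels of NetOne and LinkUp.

NetOne's profit: π = (p_{NetOne} − 6)(120 − 2p_{NetOne} + p_{LinkUp}).
∂π/∂p_{NetOne} = 132 − 4p_{NetOne} + p_{LinkUp} = 0 ⇒ p_{NetOne} = 33 + 0.25p_{LinkUp}.
Similarly p_{LinkUp} = 36 + 0.25p_{NetOne}.
Plugging p_{LinkUp} into NetOne's best response: p_{NetOne} = 33 + 0.25(36 + 0.25p_{NetOne}) ⇒ 0.9375p_{NetOne} = 42, so p_{NetOne} = 44.8.
Then p_{LinkUp} = 36 + 0.25·44.8 = 47.2.

44.8, 47.2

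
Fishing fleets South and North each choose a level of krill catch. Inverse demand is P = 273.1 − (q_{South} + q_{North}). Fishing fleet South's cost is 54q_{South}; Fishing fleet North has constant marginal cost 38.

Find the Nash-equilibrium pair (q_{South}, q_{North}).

67.7, 83.7

Fishing fleet South's profit: π = q_{South}(273.1 − (q_{South} + q_{North})) − 54q_{South}.
∂π/∂q_{South} = 219.1 − 2q_{South} − q_{North} = 0, so q_{South} = 109.55 − 0.5q_{North}.
By the same steps for North: q_{North} = 117.55 − 0.5q_{South}.
Plugging q_{North} into South's best response: q_{South} = 109.55 − 0.5(117.55 − 0.5q_{South}) ⇒ 0.75q_{South} = 50.775, so q_{South} = 67.7.
Then q_{North} = 117.55 − 0.5·67.7 = 83.7.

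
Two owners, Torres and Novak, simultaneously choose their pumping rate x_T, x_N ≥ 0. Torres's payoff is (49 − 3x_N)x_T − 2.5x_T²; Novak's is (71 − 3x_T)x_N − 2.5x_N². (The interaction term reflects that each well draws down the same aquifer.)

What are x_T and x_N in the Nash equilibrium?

Expanding Torres's payoff: 49x_T − 3x_Nx_T − 2.5x_T².
∂π/∂x_T = 49 − 3x_N − 5x_T = 0, so x_T = 9.8 − 0.6x_N.
Likewise for Novak: x_N = 14.2 − 0.6x_T.
Solving the two reaction functions simultaneously: (1 − (−0.6)(−0.6))x_T = 9.8 − 0.6·14.2, so 0.64x_T = 1.28 and x_T = 2.
Then x_N = 14.2 − 0.6·2 = 13.

2, 13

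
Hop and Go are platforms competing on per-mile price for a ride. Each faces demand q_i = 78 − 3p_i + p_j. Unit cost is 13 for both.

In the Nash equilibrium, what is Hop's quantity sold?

Hop's profit: π = (p_{Hop} − 13)(78 − 3p_{Hop} + p_{Go}).
∂π/∂p_{Hop} = 117 − 6p_{Hop} + p_{Go} = 0 ⇒ p_{Hop} = 19.5 + (1/6)p_{Go}.
By symmetry p_{Go} = p_{Hop}; substituting into the reaction function, (5/6)p_{Hop} = 19.5 and p_{Hop} = 23.4.
q_{Hop} = 78 − 3·23.4 + 23.4 = 31.2.

31.2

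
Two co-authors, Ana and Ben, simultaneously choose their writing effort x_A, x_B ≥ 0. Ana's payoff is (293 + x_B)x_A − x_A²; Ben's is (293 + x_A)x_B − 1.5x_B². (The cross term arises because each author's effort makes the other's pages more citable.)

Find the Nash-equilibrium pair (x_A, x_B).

Expanding Ana's payoff: 293x_A + x_Bx_A − x_A².
∂π/∂x_A = 293 + x_B − 2x_A = 0, so x_A = 146.5 + 0.5x_B.
Likewise for Ben: x_B = 293/3 + (1/3)x_A.
Plugging x_B into Ana's best response: x_A = 146.5 + 0.5(293/3 + (1/3)x_A) ⇒ (5/6)x_A = 586/3, so x_A = 234.4.
Then x_B = 293/3 + (1/3)·234.4 = 175.8.

234.4, 175.8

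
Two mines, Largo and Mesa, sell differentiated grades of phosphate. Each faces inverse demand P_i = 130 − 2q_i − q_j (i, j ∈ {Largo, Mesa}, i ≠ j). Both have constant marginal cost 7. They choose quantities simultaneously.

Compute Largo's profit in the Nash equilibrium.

Mine Largo's profit: π = q_{Largo}(130 − 2q_{Largo} − q_{Mesa}) − 7q_{Largo}.
∂π/∂q_{Largo} = 123 − 4q_{Largo} − q_{Mesa} = 0 ⇒ q_{Largo} = 30.75 − 0.25q_{Mesa}.
Setting q_{Largo} = q_{Mesa} in the reaction function: q_{Largo} = 30.75 − 0.25q_{Largo}, so q_{Largo} = 30.75 / 1.25 = 24.6.
P_{Largo} = 130 − 2·24.6 − 24.6 = 56.2.
Profit = (56.2 − 7)·24.6 = 1210.32.

1210.32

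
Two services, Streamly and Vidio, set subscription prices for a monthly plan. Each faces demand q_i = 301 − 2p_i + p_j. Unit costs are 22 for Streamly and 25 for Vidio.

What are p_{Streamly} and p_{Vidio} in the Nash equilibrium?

Streamly's profit: π = (p_{Streamly} − 22)(301 − 2p_{Streamly} + p_{Vidio}).
∂π/∂p_{Streamly} = 345 − 4p_{Streamly} + p_{Vidio} = 0 ⇒ p_{Streamly} = 86.25 + 0.25p_{Vidio}.
Similarly p_{Vidio} = 87.75 + 0.25p_{Streamly}.
Plugging p_{Vidio} into Streamly's best response: p_{Streamly} = 86.25 + 0.25(87.75 + 0.25p_{Streamly}) ⇒ 0.9375p_{Streamly} = 108.1875, so p_{Streamly} = 115.4.
Then p_{Vidio} = 87.75 + 0.25·115.4 = 116.6.

115.4, 116.6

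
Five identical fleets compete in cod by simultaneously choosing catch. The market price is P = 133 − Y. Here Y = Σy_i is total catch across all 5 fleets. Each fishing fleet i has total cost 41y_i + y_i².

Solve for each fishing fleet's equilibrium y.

11.5

A representative fishing fleet's profit is π_i = y_i(133 − Y) − 41y_i − y_i², with Y = y_i + Σ_{j≠i} y_j.
First-order condition: 92 − 4y_i − Σ_{j≠i} y_j = 0.
With identical fishing fleets, set every y_j = y: then 92 − 4y − 4y = 0, i.e. y = 92/8 = 11.5.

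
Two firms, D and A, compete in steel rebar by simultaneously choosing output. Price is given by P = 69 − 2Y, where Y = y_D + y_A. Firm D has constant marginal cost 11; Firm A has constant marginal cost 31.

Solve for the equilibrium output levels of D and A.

Firm D's profit: π = y_D(69 − 2(y_D + y_A)) − 11y_D.
∂π/∂y_D = 58 − 4y_D − 2y_A = 0, so y_D = 14.5 − 0.5y_A.
By the same steps for A: y_A = 9.5 − 0.5y_D.
Substituting the second reaction function into the first: y_D = 14.5 − 0.5(9.5 − 0.5y_D), which gives 0.75y_D = 9.75 ⇒ y_D = 13.
Then y_A = 9.5 − 0.5·13 = 3.

13, 3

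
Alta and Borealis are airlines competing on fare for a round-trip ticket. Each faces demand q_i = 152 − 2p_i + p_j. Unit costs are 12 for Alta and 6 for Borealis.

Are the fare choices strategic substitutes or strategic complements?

strategic complements

Alta's profit: π = (p_{Alta} − 12)(152 − 2p_{Alta} + p_{Borealis}).
∂π/∂p_{Alta} = 176 − 4p_{Alta} + p_{Borealis} = 0 ⇒ p_{Alta} = 44 + 0.25p_{Borealis}.
The best-response slope dp_{Alta}/dp_{Borealis} = 0.25 > 0: the reaction function is upward-sloping, so the choices are strategic complements.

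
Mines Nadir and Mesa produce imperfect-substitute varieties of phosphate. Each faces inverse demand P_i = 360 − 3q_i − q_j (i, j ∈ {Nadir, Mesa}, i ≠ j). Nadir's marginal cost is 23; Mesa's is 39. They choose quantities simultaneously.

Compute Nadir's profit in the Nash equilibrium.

7085.88

Mine Nadir's profit: π = q_{Nadir}(360 − 3q_{Nadir} − q_{Mesa}) − 23q_{Nadir}.
∂π/∂q_{Nadir} = 337 − 6q_{Nadir} − q_{Mesa} = 0 ⇒ q_{Nadir} = 337/6 − (1/6)q_{Mesa}.
Similarly q_{Mesa} = 53.5 − (1/6)q_{Nadir}.
Solving the two reaction functions simultaneously: (1 − (−1/6)(−1/6))q_{Nadir} = 337/6 − (1/6)·53.5, so (35/36)q_{Nadir} = 47.25 and q_{Nadir} = 48.6.
Then q_{Mesa} = 53.5 − (1/6)·48.6 = 45.4.
P_{Nadir} = 360 − 3·48.6 − 45.4 = 168.8.
Profit = (168.8 − 23)·48.6 = 7085.88.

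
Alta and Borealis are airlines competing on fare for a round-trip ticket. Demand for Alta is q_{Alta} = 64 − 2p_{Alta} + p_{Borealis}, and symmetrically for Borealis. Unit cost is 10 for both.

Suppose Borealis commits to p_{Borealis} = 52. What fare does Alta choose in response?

34

Alta's profit: π = (p_{Alta} − 10)(64 − 2p_{Alta} + p_{Borealis}).
∂π/∂p_{Alta} = 84 − 4p_{Alta} + p_{Borealis} = 0 ⇒ p_{Alta} = 21 + 0.25p_{Borealis}.
At p_{Borealis} = 52: p_{Alta} = 21 + 0.25·52 = 34.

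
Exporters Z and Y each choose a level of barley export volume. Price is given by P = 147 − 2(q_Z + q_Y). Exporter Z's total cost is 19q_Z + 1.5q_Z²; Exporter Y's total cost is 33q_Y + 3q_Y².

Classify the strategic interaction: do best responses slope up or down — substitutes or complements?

Exporter Z's profit: π = q_Z(147 − 2(q_Z + q_Y)) − 19q_Z − 1.5q_Z².
∂π/∂q_Z = 128 − 7q_Z − 2q_Y = 0, so q_Z = 128/7 − (2/7)q_Y.
The best-response slope dq_Z/dq_Y = −2/7 < 0: the reaction function is downward-sloping, so the choices are strategic substitutes.

strategic substitutes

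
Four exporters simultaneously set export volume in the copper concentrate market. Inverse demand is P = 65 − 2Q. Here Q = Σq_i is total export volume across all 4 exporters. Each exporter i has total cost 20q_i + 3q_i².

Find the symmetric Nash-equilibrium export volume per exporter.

A representative exporter's profit is π_i = q_i(65 − 2Q) − 20q_i − 3q_i², with Q = q_i + Σ_{j≠i} q_j.
First-order condition: 45 − 10q_i − 2Σ_{j≠i} q_j = 0.
Imposing symmetry (q_j = q for all j) turns Σ_{j≠i} q_j into 3q, so 45 = 16q and q = 2.8125.

2.8125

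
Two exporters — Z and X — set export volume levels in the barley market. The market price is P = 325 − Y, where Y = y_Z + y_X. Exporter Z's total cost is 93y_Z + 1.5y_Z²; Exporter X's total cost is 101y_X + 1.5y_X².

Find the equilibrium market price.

Exporter Z's profit: π = y_Z(325 − (y_Z + y_X)) − 93y_Z − 1.5y_Z².
∂π/∂y_Z = 232 − 5y_Z − y_X = 0, so y_Z = 46.4 − 0.2y_X.
By the same steps for X: y_X = 44.8 − 0.2y_Z.
Solving the two reaction functions simultaneously: (1 − (−0.2)(−0.2))y_Z = 46.4 − 0.2·44.8, so 0.96y_Z = 37.44 and y_Z = 39.
Then y_X = 44.8 − 0.2·39 = 37.
Equilibrium price: P = 325 − 76 = 249.

249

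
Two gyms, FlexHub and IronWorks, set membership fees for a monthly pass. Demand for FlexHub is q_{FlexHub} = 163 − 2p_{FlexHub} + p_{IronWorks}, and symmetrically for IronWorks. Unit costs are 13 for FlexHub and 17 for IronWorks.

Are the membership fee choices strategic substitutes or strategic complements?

strategic complements

FlexHub's profit: π = (p_{FlexHub} − 13)(163 − 2p_{FlexHub} + p_{IronWorks}).
∂π/∂p_{FlexHub} = 189 − 4p_{FlexHub} + p_{IronWorks} = 0 ⇒ p_{FlexHub} = 47.25 + 0.25p_{IronWorks}.
The best-response slope dp_{FlexHub}/dp_{IronWorks} = 0.25 > 0: the reaction function is upward-sloping, so the choices are strategic complements.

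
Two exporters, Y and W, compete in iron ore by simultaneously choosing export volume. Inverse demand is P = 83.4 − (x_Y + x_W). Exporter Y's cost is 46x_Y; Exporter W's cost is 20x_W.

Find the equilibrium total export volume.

Exporter Y's profit: π = x_Y(83.4 − (x_Y + x_W)) − 46x_Y.
∂π/∂x_Y = 37.4 − 2x_Y − x_W = 0, so x_Y = 18.7 − 0.5x_W.
By the same steps for W: x_W = 31.7 − 0.5x_Y.
Solving the two reaction functions simultaneously: (1 − (−0.5)(−0.5))x_Y = 18.7 − 0.5·31.7, so 0.75x_Y = 2.85 and x_Y = 3.8.
Then x_W = 31.7 − 0.5·3.8 = 29.8.
Total export volume: 3.8 + 29.8 = 33.6.

33.6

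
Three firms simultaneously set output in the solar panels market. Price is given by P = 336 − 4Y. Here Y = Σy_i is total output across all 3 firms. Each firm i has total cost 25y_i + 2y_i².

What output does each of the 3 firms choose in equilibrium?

A representative firm's profit is π_i = y_i(336 − 4Y) − 25y_i − 2y_i², with Y = y_i + Σ_{j≠i} y_j.
First-order condition: 311 − 12y_i − 4Σ_{j≠i} y_j = 0.
In a symmetric equilibrium every firm chooses the same y, so Σ_{j≠i} y_j = 2y. The condition becomes 311 − 20y = 0, giving y = 311/20 = 15.55.

15.55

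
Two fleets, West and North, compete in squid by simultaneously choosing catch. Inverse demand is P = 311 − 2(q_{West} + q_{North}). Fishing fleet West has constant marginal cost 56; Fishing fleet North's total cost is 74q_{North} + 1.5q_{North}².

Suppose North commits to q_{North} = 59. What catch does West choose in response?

Fishing fleet West's profit: π = q_{West}(311 − 2(q_{West} + q_{North})) − 56q_{West}.
∂π/∂q_{West} = 255 − 4q_{West} − 2q_{North} = 0, so q_{West} = 63.75 − 0.5q_{North}.
At q_{North} = 59: q_{West} = 63.75 − 0.5·59 = 34.25.

34.25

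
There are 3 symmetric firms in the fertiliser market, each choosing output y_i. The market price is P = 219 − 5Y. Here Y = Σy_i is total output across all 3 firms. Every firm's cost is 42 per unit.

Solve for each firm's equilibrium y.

8.85

A representative firm's profit is π_i = y_i(219 − 5Y) − 42y_i, with Y = y_i + Σ_{j≠i} y_j.
First-order condition: 177 − 10y_i − 5Σ_{j≠i} y_j = 0.
Imposing symmetry (y_j = y for all j) turns Σ_{j≠i} y_j into 2y, so 177 = 20y and y = 8.85.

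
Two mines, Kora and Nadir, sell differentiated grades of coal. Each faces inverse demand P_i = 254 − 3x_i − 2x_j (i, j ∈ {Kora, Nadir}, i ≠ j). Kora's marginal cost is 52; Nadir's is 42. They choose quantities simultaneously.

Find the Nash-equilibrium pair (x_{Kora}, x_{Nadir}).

Mine Kora's profit: π = x_{Kora}(254 − 3x_{Kora} − 2x_{Nadir}) − 52x_{Kora}.
∂π/∂x_{Kora} = 202 − 6x_{Kora} − 2x_{Nadir} = 0 ⇒ x_{Kora} = 101/3 − (1/3)x_{Nadir}.
Similarly x_{Nadir} = 106/3 − (1/3)x_{Kora}.
Substituting the second reaction function into the first: x_{Kora} = 101/3 − (1/3)(106/3 − (1/3)x_{Kora}), which gives (8/9)x_{Kora} = 197/9 ⇒ x_{Kora} = 24.625.
Then x_{Nadir} = 106/3 − (1/3)·24.625 = 27.125.

24.625, 27.125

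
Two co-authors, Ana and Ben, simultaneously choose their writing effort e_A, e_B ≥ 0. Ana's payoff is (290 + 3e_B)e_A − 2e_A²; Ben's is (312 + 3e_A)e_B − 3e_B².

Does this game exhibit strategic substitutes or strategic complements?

strategic complements

Expanding Ana's payoff: 290e_A + 3e_Be_A − 2e_A².
∂π/∂e_A = 290 + 3e_B − 4e_A = 0, so e_A = 72.5 + 0.75e_B.
The best-response slope de_A/de_B = 0.75 > 0: the reaction function is upward-sloping, so the choices are strategic complements.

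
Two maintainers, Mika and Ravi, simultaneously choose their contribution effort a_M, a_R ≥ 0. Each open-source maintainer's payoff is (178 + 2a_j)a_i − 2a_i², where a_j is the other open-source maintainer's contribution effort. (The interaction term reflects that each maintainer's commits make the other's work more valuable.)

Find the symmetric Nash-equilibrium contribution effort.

Mika's payoff is (178 + 2a_R)a_M − 2a_M².
∂π/∂a_M = 178 + 2a_R − 4a_M = 0, so a_M = 44.5 + 0.5a_R.
By symmetry a_R = a_M; substituting into the reaction function, 0.5a_M = 44.5 and a_M = 89.

89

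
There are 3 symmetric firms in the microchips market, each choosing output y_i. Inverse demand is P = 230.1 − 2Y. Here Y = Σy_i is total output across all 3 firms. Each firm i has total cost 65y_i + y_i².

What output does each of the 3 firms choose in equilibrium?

A representative firm's profit is π_i = y_i(230.1 − 2Y) − 65y_i − y_i², with Y = y_i + Σ_{j≠i} y_j.
First-order condition: 165.1 − 6y_i − 2Σ_{j≠i} y_j = 0.
Imposing symmetry (y_j = y for all j) turns Σ_{j≠i} y_j into 2y, so 165.1 = 10y and y = 16.51.

16.51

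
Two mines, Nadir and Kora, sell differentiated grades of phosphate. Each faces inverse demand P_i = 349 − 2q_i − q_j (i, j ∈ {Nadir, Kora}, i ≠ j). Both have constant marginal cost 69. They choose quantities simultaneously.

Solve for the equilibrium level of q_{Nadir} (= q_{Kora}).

Mine Nadir's profit: π = q_{Nadir}(349 − 2q_{Nadir} − q_{Kora}) − 69q_{Nadir}.
∂π/∂q_{Nadir} = 280 − 4q_{Nadir} − q_{Kora} = 0 ⇒ q_{Nadir} = 70 − 0.25q_{Kora}.
By symmetry q_{Kora} = q_{Nadir}; substituting into the reaction function, 1.25q_{Nadir} = 70 and q_{Nadir} = 56.

56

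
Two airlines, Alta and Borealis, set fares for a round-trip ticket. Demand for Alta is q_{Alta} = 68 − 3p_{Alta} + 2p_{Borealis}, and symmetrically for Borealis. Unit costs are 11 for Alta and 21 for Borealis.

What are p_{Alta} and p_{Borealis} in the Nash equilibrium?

27.125, 30.875

Alta's profit: π = (p_{Alta} − 11)(68 − 3p_{Alta} + 2p_{Borealis}).
∂π/∂p_{Alta} = 101 − 6p_{Alta} + 2p_{Borealis} = 0 ⇒ p_{Alta} = 101/6 + (1/3)p_{Borealis}.
Similarly p_{Borealis} = 131/6 + (1/3)p_{Alta}.
Solving the two reaction functions simultaneously: (1 − (1/3)(1/3))p_{Alta} = 101/6 + (1/3)·(131/6), so (8/9)p_{Alta} = 217/9 and p_{Alta} = 27.125.
Then p_{Borealis} = 131/6 + (1/3)·27.125 = 30.875.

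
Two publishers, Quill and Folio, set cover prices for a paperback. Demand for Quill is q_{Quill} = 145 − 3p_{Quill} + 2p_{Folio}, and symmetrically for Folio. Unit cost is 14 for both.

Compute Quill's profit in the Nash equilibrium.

3217.6875

Quill's profit: π = (p_{Quill} − 14)(145 − 3p_{Quill} + 2p_{Folio}).
∂π/∂p_{Quill} = 187 − 6p_{Quill} + 2p_{Folio} = 0 ⇒ p_{Quill} = 187/6 + (1/3)p_{Folio}.
By symmetry p_{Folio} = p_{Quill}; substituting into the reaction function, (2/3)p_{Quill} = 187/6 and p_{Quill} = 46.75.
q_{Quill} = 145 − 3·46.75 + 2·46.75 = 98.25.
Profit = (46.75 − 14)·98.25 = 3217.6875.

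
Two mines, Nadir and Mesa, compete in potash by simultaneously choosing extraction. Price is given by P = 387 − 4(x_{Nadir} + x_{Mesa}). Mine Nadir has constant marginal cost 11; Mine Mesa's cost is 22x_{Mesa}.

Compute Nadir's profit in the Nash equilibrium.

4160.25

Mine Nadir's profit: π = x_{Nadir}(387 − 4(x_{Nadir} + x_{Mesa})) − 11x_{Nadir}.
∂π/∂x_{Nadir} = 376 − 8x_{Nadir} − 4x_{Mesa} = 0, so x_{Nadir} = 47 − 0.5x_{Mesa}.
By the same steps for Mesa: x_{Mesa} = 45.625 − 0.5x_{Nadir}.
Solving the two reaction functions simultaneously: (1 − (−0.5)(−0.5))x_{Nadir} = 47 − 0.5·45.625, so 0.75x_{Nadir} = 24.1875 and x_{Nadir} = 32.25.
Then x_{Mesa} = 45.625 − 0.5·32.25 = 29.5.
Price P = 387 − 4·61.75 = 140.
Nadir's profit: (140 − 11)·32.25 = 4160.25.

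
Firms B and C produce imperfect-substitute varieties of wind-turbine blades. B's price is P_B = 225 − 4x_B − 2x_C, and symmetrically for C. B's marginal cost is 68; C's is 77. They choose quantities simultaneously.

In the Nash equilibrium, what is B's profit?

1024

Firm B's profit: π = x_B(225 − 4x_B − 2x_C) − 68x_B.
∂π/∂x_B = 157 − 8x_B − 2x_C = 0 ⇒ x_B = 19.625 − 0.25x_C.
Similarly x_C = 18.5 − 0.25x_B.
Plugging x_C into B's best response: x_B = 19.625 − 0.25(18.5 − 0.25x_B) ⇒ 0.9375x_B = 15, so x_B = 16.
Then x_C = 18.5 − 0.25·16 = 14.5.
P_B = 225 − 4·16 − 2·14.5 = 132.
Profit = (132 − 68)·16 = 1024.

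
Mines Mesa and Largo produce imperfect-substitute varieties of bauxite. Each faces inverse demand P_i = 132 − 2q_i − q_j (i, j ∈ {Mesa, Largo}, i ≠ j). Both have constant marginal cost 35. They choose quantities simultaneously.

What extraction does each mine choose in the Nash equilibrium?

Mine Mesa's profit: π = q_{Mesa}(132 − 2q_{Mesa} − q_{Largo}) − 35q_{Mesa}.
∂π/∂q_{Mesa} = 97 − 4q_{Mesa} − q_{Largo} = 0 ⇒ q_{Mesa} = 24.25 − 0.25q_{Largo}.
By symmetry q_{Largo} = q_{Mesa}; substituting into the reaction function, 1.25q_{Mesa} = 24.25 and q_{Mesa} = 19.4.

19.4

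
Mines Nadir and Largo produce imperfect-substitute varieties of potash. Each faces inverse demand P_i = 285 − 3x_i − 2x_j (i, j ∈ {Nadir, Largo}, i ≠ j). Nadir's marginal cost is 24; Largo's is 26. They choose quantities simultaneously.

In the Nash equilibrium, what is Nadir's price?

122.25

Mine Nadir's profit: π = x_{Nadir}(285 − 3x_{Nadir} − 2x_{Largo}) − 24x_{Nadir}.
∂π/∂x_{Nadir} = 261 − 6x_{Nadir} − 2x_{Largo} = 0 ⇒ x_{Nadir} = 43.5 − (1/3)x_{Largo}.
Similarly x_{Largo} = 259/6 − (1/3)x_{Nadir}.
Solving the two reaction functions simultaneously: (1 − (−1/3)(−1/3))x_{Nadir} = 43.5 − (1/3)·(259/6), so (8/9)x_{Nadir} = 262/9 and x_{Nadir} = 32.75.
Then x_{Largo} = 259/6 − (1/3)·32.75 = 32.25.
P_{Nadir} = 285 − 3·32.75 − 2·32.25 = 122.25.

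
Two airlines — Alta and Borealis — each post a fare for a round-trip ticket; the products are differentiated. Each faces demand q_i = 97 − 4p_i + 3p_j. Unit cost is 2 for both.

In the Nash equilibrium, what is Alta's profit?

1444

Alta's profit: π = (p_{Alta} − 2)(97 − 4p_{Alta} + 3p_{Borealis}).
∂π/∂p_{Alta} = 105 − 8p_{Alta} + 3p_{Borealis} = 0 ⇒ p_{Alta} = 13.125 + 0.375p_{Borealis}.
The game is symmetric, so in equilibrium p_{Borealis} = p_{Alta}: the reaction function gives 0.625p_{Alta} = 13.125, hence p_{Alta} = 21.
q_{Alta} = 97 − 4·21 + 3·21 = 76.
Profit = (21 − 2)·76 = 1444.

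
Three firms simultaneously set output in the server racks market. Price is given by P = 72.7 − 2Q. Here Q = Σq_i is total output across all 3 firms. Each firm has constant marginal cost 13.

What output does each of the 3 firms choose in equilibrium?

7.4625

A representative firm's profit is π_i = q_i(72.7 − 2Q) − 13q_i, with Q = q_i + Σ_{j≠i} q_j.
First-order condition: 59.7 − 4q_i − 2Σ_{j≠i} q_j = 0.
With identical firms, set every q_j = q: then 59.7 − 4q − 4q = 0, i.e. q = 59.7/8 = 7.4625.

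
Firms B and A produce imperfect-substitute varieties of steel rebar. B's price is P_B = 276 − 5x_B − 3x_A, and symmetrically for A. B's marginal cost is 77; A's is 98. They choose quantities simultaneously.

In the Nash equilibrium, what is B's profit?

Firm B's profit: π = x_B(276 − 5x_B − 3x_A) − 77x_B.
∂π/∂x_B = 199 − 10x_B − 3x_A = 0 ⇒ x_B = 19.9 − 0.3x_A.
Similarly x_A = 17.8 − 0.3x_B.
Solving the two reaction functions simultaneously: (1 − (−0.3)(−0.3))x_B = 19.9 − 0.3·17.8, so 0.91x_B = 14.56 and x_B = 16.
Then x_A = 17.8 − 0.3·16 = 13.
P_B = 276 − 5·16 − 3·13 = 157.
Profit = (157 − 77)·16 = 1280.

1280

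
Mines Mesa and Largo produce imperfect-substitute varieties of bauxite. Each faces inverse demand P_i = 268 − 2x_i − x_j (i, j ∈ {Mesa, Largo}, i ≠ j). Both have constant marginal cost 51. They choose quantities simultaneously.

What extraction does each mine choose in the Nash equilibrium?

Mine Mesa's profit: π = x_{Mesa}(268 − 2x_{Mesa} − x_{Largo}) − 51x_{Mesa}.
∂π/∂x_{Mesa} = 217 − 4x_{Mesa} − x_{Largo} = 0 ⇒ x_{Mesa} = 54.25 − 0.25x_{Largo}.
By symmetry x_{Largo} = x_{Mesa}; substituting into the reaction function, 1.25x_{Mesa} = 54.25 and x_{Mesa} = 43.4.

43.4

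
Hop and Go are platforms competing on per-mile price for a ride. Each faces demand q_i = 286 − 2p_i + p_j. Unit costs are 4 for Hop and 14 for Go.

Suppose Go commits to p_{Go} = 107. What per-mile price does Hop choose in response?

100.25

Hop's profit: π = (p_{Hop} − 4)(286 − 2p_{Hop} + p_{Go}).
∂π/∂p_{Hop} = 294 − 4p_{Hop} + p_{Go} = 0 ⇒ p_{Hop} = 73.5 + 0.25p_{Go}.
At p_{Go} = 107: p_{Hop} = 73.5 + 0.25·107 = 100.25.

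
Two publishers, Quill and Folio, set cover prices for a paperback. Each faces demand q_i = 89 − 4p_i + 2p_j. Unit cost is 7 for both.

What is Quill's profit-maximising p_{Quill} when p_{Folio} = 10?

Quill's profit: π = (p_{Quill} − 7)(89 − 4p_{Quill} + 2p_{Folio}).
∂π/∂p_{Quill} = 117 − 8p_{Quill} + 2p_{Folio} = 0 ⇒ p_{Quill} = 14.625 + 0.25p_{Folio}.
At p_{Folio} = 10: p_{Quill} = 14.625 + 0.25·10 = 17.125.

17.125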